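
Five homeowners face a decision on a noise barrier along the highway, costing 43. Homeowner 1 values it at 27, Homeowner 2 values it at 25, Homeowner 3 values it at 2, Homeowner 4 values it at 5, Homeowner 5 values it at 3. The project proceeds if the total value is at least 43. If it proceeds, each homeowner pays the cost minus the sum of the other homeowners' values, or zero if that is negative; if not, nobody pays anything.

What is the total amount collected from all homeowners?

Total value 62 ≥ cost 43, so it is built.
Homeowner 1: others sum to 35; max(0, 43 - 35) = 8.
Homeowner 2: others sum to 37; max(0, 43 - 37) = 6.
Homeowner 3: others sum to 60; max(0, 43 - 60) = 0.
Homeowner 4: others sum to 57; max(0, 43 - 57) = 0.
Homeowner 5: others sum to 59; max(0, 43 - 59) = 0.
Total collected = 8 + 6 + 0 + 0 + 0 = 14.

14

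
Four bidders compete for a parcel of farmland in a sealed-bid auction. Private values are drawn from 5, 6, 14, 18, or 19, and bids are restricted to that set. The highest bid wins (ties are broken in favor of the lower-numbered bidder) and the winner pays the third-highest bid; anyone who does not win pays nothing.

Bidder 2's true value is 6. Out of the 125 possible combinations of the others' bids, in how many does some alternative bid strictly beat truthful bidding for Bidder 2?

9

Others bid (5, 5, 14): truth gives 0; bid 14 gives 1 > 0. Violating.
Others bid (5, 5, 18): truth gives 0; bid 18 gives 1 > 0. Violating.
Others bid (5, 5, 19): truth gives 0; bid 19 gives 1 > 0. Violating.
Others bid (5, 14, 5): truth gives 0; bid 14 gives 1 > 0. Violating.
Others bid (5, 5, 5): truth gives 1; no alternative beats it.
Others bid (5, 5, 6): truth gives 1; no alternative beats it.
(Checking all 125 profiles: 9 have a profitable deviation, 116 do not.)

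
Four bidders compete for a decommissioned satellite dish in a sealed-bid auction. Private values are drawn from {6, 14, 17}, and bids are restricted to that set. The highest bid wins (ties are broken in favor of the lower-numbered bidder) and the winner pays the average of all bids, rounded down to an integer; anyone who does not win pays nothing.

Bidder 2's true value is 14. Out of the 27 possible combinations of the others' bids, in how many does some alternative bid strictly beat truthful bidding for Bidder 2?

9

Others bid (6, 6, 17): truth gives 0; bid 17 gives 3 > 0. Violating.
Others bid (6, 14, 17): truth gives 0; bid 17 gives 1 > 0. Violating.
Others bid (6, 17, 6): truth gives 0; bid 17 gives 3 > 0. Violating.
Others bid (6, 17, 14): truth gives 0; bid 17 gives 1 > 0. Violating.
Others bid (6, 6, 6): truth gives 6; no alternative beats it.
Others bid (6, 6, 14): truth gives 4; no alternative beats it.
(Checking all 27 profiles: 9 have a profitable deviation, 18 do not.)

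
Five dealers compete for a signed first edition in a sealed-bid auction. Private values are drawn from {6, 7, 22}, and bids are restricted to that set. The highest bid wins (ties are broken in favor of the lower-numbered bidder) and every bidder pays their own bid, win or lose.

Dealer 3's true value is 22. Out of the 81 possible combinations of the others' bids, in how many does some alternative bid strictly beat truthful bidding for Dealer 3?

49

Others bid (6, 6, 6, 6): truth gives 0; bid 7 gives 15 > 0. Violating.
Others bid (6, 6, 6, 7): truth gives 0; bid 7 gives 15 > 0. Violating.
Others bid (6, 6, 7, 6): truth gives 0; bid 7 gives 15 > 0. Violating.
Others bid (6, 6, 7, 7): truth gives 0; bid 7 gives 15 > 0. Violating.
Others bid (6, 6, 6, 22): truth gives 0; no alternative beats it.
Others bid (6, 6, 7, 22): truth gives 0; no alternative beats it.
(Checking all 81 profiles: 49 have a profitable deviation, 32 do not.)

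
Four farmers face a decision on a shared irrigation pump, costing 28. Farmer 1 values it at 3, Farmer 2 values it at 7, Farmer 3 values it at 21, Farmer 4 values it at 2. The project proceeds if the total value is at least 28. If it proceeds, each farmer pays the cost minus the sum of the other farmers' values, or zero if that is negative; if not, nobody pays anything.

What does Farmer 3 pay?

16

Total value 33 ≥ cost 28, so the project is built.
The other farmers' values sum to 12.
Cost minus that sum is 28 - 12 = 16.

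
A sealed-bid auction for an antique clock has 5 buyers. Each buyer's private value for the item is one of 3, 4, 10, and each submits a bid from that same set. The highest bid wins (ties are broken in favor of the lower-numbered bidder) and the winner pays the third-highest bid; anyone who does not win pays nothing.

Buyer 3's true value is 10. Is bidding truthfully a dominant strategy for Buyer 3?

Check each profile of the others' bids and compare truth against every alternative bid.
Others bid (3, 3, 3, 10): truth gives 7, best alternative gives 0.
Others bid (3, 3, 10, 3): truth gives 7, best alternative gives 0.
Others bid (3, 4, 3, 3): truth gives 7, best alternative gives 0.
Others bid (4, 3, 3, 3): truth gives 7, best alternative gives 0.
Others bid (3, 3, 4, 10): truth gives 6, best alternative gives 0.
Others bid (3, 3, 10, 4): truth gives 6, best alternative gives 0.
(Remaining 75 profiles checked similarly; truth is weakly best in each.)
In every case the truthful bid is at least as good as any alternative, so it is a dominant strategy.

Yes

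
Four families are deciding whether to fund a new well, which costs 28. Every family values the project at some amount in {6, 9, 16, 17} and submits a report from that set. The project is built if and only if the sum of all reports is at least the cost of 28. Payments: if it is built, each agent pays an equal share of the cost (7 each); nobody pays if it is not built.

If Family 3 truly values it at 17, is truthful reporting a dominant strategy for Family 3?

Yes

Check each profile of the others' reports and compare truth against every alternative report.
Others report (6, 6, 6): truth gives 10, best alternative gives 10.
Others report (6, 6, 9): truth gives 10, best alternative gives 10.
Others report (6, 6, 16): truth gives 10, best alternative gives 10.
Others report (6, 6, 17): truth gives 10, best alternative gives 10.
Others report (6, 9, 6): truth gives 10, best alternative gives 10.
Others report (6, 9, 9): truth gives 10, best alternative gives 10.
(Remaining 58 profiles checked similarly; truth is weakly best in each.)
In every case the truthful report is at least as good as any alternative, so it is a dominant strategy.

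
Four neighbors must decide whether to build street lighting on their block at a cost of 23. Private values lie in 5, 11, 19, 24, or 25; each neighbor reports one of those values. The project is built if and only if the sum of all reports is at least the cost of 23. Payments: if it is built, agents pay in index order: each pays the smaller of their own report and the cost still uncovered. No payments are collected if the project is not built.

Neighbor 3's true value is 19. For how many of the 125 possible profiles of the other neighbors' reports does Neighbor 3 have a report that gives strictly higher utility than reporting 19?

15

Others report (5, 5, 5): truth gives 6; report 11 gives 8 > 6. Violating.
Others report (5, 5, 11): truth gives 6; report 5 gives 14 > 6. Violating.
Others report (5, 5, 19): truth gives 6; report 5 gives 14 > 6. Violating.
Others report (5, 5, 24): truth gives 6; report 5 gives 14 > 6. Violating.
Others report (5, 19, 5): truth gives 19; no alternative beats it.
Others report (5, 19, 11): truth gives 19; no alternative beats it.
(Checking all 125 profiles: 15 have a profitable deviation, 110 do not.)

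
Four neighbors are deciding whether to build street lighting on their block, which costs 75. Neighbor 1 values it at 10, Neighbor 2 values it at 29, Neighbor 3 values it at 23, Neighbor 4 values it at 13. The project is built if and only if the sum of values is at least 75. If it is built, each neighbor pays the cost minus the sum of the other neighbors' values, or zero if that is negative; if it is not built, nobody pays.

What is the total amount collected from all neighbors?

Total value 75 ≥ cost 75, so it is built.
Neighbor 1: others sum to 65; max(0, 75 - 65) = 10.
Neighbor 2: others sum to 46; max(0, 75 - 46) = 29.
Neighbor 3: others sum to 52; max(0, 75 - 52) = 23.
Neighbor 4: others sum to 62; max(0, 75 - 62) = 13.
Total collected = 10 + 29 + 23 + 13 = 75.

75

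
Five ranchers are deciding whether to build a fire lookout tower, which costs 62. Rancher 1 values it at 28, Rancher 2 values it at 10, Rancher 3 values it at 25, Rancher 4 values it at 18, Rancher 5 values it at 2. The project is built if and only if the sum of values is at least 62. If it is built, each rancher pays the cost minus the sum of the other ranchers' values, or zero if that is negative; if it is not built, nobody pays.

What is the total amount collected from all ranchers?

Total value 83 ≥ cost 62, so it is built.
Rancher 1: others sum to 55; max(0, 62 - 55) = 7.
Rancher 2: others sum to 73; max(0, 62 - 73) = 0.
Rancher 3: others sum to 58; max(0, 62 - 58) = 4.
Rancher 4: others sum to 65; max(0, 62 - 65) = 0.
Rancher 5: others sum to 81; max(0, 62 - 81) = 0.
Total collected = 7 + 0 + 4 + 0 + 0 = 11.

11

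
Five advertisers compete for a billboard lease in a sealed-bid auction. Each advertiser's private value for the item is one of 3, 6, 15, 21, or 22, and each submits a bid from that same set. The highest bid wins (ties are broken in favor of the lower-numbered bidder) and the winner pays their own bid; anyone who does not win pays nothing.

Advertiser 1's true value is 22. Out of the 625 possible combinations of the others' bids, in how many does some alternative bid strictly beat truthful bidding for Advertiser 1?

Others bid (3, 3, 3, 3): truth gives 0; bid 3 gives 19 > 0. Violating.
Others bid (3, 3, 3, 6): truth gives 0; bid 6 gives 16 > 0. Violating.
Others bid (3, 3, 3, 15): truth gives 0; bid 15 gives 7 > 0. Violating.
Others bid (3, 3, 3, 21): truth gives 0; bid 21 gives 1 > 0. Violating.
Others bid (3, 3, 3, 22): truth gives 0; no alternative beats it.
Others bid (3, 3, 6, 22): truth gives 0; no alternative beats it.
(Checking all 625 profiles: 256 have a profitable deviation, 369 do not.)

256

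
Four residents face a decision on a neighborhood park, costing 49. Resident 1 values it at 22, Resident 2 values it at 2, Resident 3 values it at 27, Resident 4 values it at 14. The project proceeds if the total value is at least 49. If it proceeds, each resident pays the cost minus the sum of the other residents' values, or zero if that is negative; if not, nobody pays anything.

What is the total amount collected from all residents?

Total value 65 ≥ cost 49, so it is built.
Resident 1: others sum to 43; max(0, 49 - 43) = 6.
Resident 2: others sum to 63; max(0, 49 - 63) = 0.
Resident 3: others sum to 38; max(0, 49 - 38) = 11.
Resident 4: others sum to 51; max(0, 49 - 51) = 0.
Total collected = 6 + 0 + 11 + 0 = 17.

17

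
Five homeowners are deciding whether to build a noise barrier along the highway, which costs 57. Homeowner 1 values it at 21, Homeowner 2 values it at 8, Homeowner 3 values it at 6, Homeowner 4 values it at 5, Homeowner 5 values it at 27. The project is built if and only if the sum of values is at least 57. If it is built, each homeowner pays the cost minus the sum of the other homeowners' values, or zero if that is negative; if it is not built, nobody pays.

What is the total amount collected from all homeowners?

28

Total value 67 ≥ cost 57, so it is built.
Homeowner 1: others sum to 46; max(0, 57 - 46) = 11.
Homeowner 2: others sum to 59; max(0, 57 - 59) = 0.
Homeowner 3: others sum to 61; max(0, 57 - 61) = 0.
Homeowner 4: others sum to 62; max(0, 57 - 62) = 0.
Homeowner 5: others sum to 40; max(0, 57 - 40) = 17.
Total collected = 11 + 0 + 0 + 0 + 17 = 28.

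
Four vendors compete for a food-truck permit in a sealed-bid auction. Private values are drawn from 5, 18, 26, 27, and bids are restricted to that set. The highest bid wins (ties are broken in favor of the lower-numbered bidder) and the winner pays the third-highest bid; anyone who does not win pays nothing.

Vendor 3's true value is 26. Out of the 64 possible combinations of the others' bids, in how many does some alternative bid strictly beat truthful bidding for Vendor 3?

Others bid (5, 5, 27): truth gives 0; bid 27 gives 21 > 0. Violating.
Others bid (5, 18, 27): truth gives 0; bid 27 gives 8 > 0. Violating.
Others bid (5, 26, 5): truth gives 0; bid 27 gives 21 > 0. Violating.
Others bid (5, 26, 18): truth gives 0; bid 27 gives 8 > 0. Violating.
Others bid (5, 5, 5): truth gives 21; no alternative beats it.
Others bid (5, 5, 18): truth gives 21; no alternative beats it.
(Checking all 64 profiles: 12 have a profitable deviation, 52 do not.)

12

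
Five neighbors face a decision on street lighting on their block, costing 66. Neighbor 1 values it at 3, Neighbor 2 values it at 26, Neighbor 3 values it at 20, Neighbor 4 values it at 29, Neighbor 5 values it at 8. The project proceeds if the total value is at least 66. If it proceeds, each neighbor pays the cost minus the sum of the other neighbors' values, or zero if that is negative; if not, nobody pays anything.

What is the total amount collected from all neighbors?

Total value 86 ≥ cost 66, so it is built.
Neighbor 1: others sum to 83; max(0, 66 - 83) = 0.
Neighbor 2: others sum to 60; max(0, 66 - 60) = 6.
Neighbor 3: others sum to 66; max(0, 66 - 66) = 0.
Neighbor 4: others sum to 57; max(0, 66 - 57) = 9.
Neighbor 5: others sum to 78; max(0, 66 - 78) = 0.
Total collected = 0 + 6 + 0 + 9 + 0 = 15.

15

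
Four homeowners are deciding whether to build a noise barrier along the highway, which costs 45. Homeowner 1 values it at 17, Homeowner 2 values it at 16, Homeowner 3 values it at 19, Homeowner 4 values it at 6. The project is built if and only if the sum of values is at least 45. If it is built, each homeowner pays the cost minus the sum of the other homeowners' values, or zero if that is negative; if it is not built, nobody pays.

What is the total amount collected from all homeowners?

13

Total value 58 ≥ cost 45, so it is built.
Homeowner 1: others sum to 41; max(0, 45 - 41) = 4.
Homeowner 2: others sum to 42; max(0, 45 - 42) = 3.
Homeowner 3: others sum to 39; max(0, 45 - 39) = 6.
Homeowner 4: others sum to 52; max(0, 45 - 52) = 0.
Total collected = 4 + 3 + 6 + 0 = 13.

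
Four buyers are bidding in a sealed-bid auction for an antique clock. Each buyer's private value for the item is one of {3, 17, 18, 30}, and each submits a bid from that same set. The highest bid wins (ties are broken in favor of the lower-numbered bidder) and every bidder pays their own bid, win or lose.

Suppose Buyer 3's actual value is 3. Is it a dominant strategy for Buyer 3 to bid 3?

Yes

Check each profile of the others' bids and compare truth against every alternative bid.
Others bid (3, 3, 30): truth gives -3, best alternative gives -17.
Others bid (3, 17, 30): truth gives -3, best alternative gives -17.
Others bid (3, 18, 3): truth gives -3, best alternative gives -17.
Others bid (3, 18, 17): truth gives -3, best alternative gives -17.
Others bid (3, 18, 18): truth gives -3, best alternative gives -17.
Others bid (3, 18, 30): truth gives -3, best alternative gives -17.
(Remaining 58 profiles checked similarly; truth is weakly best in each.)
In every case the truthful bid is at least as good as any alternative, so it is a dominant strategy.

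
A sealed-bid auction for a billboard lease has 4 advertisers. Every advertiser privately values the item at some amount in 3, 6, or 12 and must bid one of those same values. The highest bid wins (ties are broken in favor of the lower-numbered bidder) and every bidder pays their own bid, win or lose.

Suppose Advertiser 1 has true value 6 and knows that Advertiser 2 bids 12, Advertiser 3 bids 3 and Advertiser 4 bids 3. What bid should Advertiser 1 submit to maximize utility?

Bid 3: loses but pays 3, utility -3.
Bid 6: loses but pays 6, utility -6.
Bid 12: wins, pays 12, utility 6 - 12 = -6.
The best choice is 3 with utility -3.

3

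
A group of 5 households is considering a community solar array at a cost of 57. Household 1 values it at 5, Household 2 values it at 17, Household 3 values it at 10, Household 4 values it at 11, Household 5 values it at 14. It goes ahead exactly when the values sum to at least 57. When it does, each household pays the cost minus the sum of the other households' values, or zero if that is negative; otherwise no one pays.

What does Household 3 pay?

Total value 57 ≥ cost 57, so the project is built.
The other households' values sum to 47.
Cost minus that sum is 57 - 47 = 10.

10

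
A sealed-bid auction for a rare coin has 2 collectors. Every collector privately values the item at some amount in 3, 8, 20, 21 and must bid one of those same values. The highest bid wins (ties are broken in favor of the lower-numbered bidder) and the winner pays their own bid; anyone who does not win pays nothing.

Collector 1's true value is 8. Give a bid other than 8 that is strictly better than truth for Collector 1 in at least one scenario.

Suppose Collector 2 bids 3.
Bid 8: wins, pays 8, utility 8 - 8 = 0.
Bid 3: wins, pays 3, utility 8 - 3 = 5.
So bidding 3 beats truth here (5 > 0).

3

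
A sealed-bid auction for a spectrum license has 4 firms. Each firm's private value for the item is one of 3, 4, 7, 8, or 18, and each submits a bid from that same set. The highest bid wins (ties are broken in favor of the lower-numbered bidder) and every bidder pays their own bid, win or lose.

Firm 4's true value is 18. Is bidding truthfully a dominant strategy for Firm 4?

Consider the case where Firm 1 bids 3, Firm 2 bids 3 and Firm 3 bids 3.
Truthful bid 18: wins, pays 18, utility 18 - 18 = 0.
Bid 4 instead: wins, pays 4, utility 18 - 4 = 14.
Since 14 > 0, bidding 4 is strictly better here, so truthful bidding is not dominant.

No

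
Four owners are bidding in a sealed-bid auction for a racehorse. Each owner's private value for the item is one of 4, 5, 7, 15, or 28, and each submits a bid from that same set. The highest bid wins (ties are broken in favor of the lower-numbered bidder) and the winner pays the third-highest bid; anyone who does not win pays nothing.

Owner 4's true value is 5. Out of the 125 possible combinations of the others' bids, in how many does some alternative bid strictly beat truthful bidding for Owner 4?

Others bid (4, 4, 5): truth gives 0; bid 7 gives 1 > 0. Violating.
Others bid (4, 4, 7): truth gives 0; bid 15 gives 1 > 0. Violating.
Others bid (4, 4, 15): truth gives 0; bid 28 gives 1 > 0. Violating.
Others bid (4, 5, 4): truth gives 0; bid 7 gives 1 > 0. Violating.
Others bid (4, 4, 4): truth gives 1; no alternative beats it.
Others bid (4, 4, 28): truth gives 0; no alternative beats it.
(Checking all 125 profiles: 9 have a profitable deviation, 116 do not.)

9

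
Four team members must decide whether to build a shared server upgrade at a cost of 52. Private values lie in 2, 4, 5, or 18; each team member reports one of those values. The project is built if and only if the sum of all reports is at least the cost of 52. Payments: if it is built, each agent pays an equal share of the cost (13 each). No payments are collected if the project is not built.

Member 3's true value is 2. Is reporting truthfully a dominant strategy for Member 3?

Yes

Check each profile of the others' reports and compare truth against every alternative report.
Others report (18, 18, 18): truth gives -11, best alternative gives -11.
Others report (2, 2, 2): truth gives 0, best alternative gives 0.
Others report (2, 2, 4): truth gives 0, best alternative gives 0.
Others report (2, 2, 5): truth gives 0, best alternative gives 0.
Others report (2, 2, 18): truth gives 0, best alternative gives 0.
Others report (2, 4, 2): truth gives 0, best alternative gives 0.
(Remaining 58 profiles checked similarly; truth is weakly best in each.)
In every case the truthful report is at least as good as any alternative, so it is a dominant strategy.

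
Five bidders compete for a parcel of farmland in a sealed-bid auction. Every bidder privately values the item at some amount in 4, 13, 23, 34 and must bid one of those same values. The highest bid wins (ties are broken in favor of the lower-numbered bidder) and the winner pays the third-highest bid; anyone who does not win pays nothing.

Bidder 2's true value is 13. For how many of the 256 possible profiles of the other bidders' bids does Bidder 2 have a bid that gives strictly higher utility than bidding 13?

Others bid (4, 4, 4, 23): truth gives 0; bid 23 gives 9 > 0. Violating.
Others bid (4, 4, 4, 34): truth gives 0; bid 34 gives 9 > 0. Violating.
Others bid (4, 4, 23, 4): truth gives 0; bid 23 gives 9 > 0. Violating.
Others bid (4, 4, 34, 4): truth gives 0; bid 34 gives 9 > 0. Violating.
Others bid (4, 4, 4, 4): truth gives 9; no alternative beats it.
Others bid (4, 4, 4, 13): truth gives 9; no alternative beats it.
(Checking all 256 profiles: 8 have a profitable deviation, 248 do not.)

8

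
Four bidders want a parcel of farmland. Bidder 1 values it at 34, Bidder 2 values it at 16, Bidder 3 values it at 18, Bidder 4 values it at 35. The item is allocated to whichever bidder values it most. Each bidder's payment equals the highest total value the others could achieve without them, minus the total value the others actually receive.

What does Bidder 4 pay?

34

Bidder 4 has the highest value and receives the item.
Without Bidder 4, the item would go to the next-highest value, 34, so the others could achieve 34.
With Bidder 4 present and winning, the others receive nothing, so their total is 0.
Payment = 34 - 0 = 34.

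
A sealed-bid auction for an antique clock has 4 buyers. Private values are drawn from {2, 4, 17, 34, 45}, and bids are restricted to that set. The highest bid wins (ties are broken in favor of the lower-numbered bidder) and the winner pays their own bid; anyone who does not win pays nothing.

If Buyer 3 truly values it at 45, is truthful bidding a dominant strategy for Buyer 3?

Consider the case where Buyer 1 bids 2, Buyer 2 bids 2 and Buyer 4 bids 2.
Truthful bid 45: wins, pays 45, utility 45 - 45 = 0.
Bid 4 instead: wins, pays 4, utility 45 - 4 = 41.
Since 41 > 0, bidding 4 is strictly better here, so truthful bidding is not dominant.

No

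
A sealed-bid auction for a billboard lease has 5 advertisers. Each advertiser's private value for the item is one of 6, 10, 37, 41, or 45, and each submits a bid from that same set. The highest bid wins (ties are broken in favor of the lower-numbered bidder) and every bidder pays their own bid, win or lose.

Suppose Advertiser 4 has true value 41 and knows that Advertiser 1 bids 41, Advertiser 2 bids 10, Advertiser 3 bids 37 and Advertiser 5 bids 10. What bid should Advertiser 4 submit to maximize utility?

45

Bid 6: loses but pays 6, utility -6.
Bid 10: loses but pays 10, utility -10.
Bid 37: loses but pays 37, utility -37.
Bid 41: loses but pays 41, utility -41.
Bid 45: wins, pays 45, utility 41 - 45 = -4.
The best choice is 45 with utility -4.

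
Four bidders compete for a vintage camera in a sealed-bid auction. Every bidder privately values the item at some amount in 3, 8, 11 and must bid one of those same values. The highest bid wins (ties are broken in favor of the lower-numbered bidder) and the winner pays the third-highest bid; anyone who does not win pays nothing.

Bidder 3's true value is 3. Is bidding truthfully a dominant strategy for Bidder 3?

Check each profile of the others' bids and compare truth against every alternative bid.
Others bid (3, 3, 3): truth gives 0, best alternative gives 0.
Others bid (3, 3, 8): truth gives 0, best alternative gives 0.
Others bid (3, 3, 11): truth gives 0, best alternative gives 0.
Others bid (3, 8, 3): truth gives 0, best alternative gives 0.
Others bid (3, 8, 8): truth gives 0, best alternative gives 0.
Others bid (3, 8, 11): truth gives 0, best alternative gives 0.
(Remaining 21 profiles checked similarly; truth is weakly best in each.)
In every case the truthful bid is at least as good as any alternative, so it is a dominant strategy.

Yes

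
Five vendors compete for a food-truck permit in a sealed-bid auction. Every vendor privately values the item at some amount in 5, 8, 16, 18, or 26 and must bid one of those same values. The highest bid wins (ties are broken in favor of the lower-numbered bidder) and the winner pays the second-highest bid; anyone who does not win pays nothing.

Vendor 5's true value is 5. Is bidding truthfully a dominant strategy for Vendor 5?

Yes

Check each profile of the others' bids and compare truth against every alternative bid.
Others bid (5, 5, 5, 5): truth gives 0, best alternative gives 0.
Others bid (5, 5, 5, 8): truth gives 0, best alternative gives 0.
Others bid (5, 5, 5, 16): truth gives 0, best alternative gives 0.
Others bid (5, 5, 5, 18): truth gives 0, best alternative gives 0.
Others bid (5, 5, 5, 26): truth gives 0, best alternative gives 0.
Others bid (5, 5, 8, 5): truth gives 0, best alternative gives 0.
(Remaining 619 profiles checked similarly; truth is weakly best in each.)
In every case the truthful bid is at least as good as any alternative, so it is a dominant strategy.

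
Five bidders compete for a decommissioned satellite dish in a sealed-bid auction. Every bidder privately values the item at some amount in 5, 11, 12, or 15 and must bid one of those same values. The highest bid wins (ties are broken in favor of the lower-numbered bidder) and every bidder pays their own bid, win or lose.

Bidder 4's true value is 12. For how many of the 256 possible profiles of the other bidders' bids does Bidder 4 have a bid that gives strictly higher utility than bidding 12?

234

Others bid (5, 5, 5, 5): truth gives 0; bid 11 gives 1 > 0. Violating.
Others bid (5, 5, 5, 11): truth gives 0; bid 11 gives 1 > 0. Violating.
Others bid (5, 5, 5, 15): truth gives -12; bid 15 gives -3 > -12. Violating.
Others bid (5, 5, 11, 15): truth gives -12; bid 15 gives -3 > -12. Violating.
Others bid (5, 5, 5, 12): truth gives 0; no alternative beats it.
Others bid (5, 5, 11, 5): truth gives 0; no alternative beats it.
(Checking all 256 profiles: 234 have a profitable deviation, 22 do not.)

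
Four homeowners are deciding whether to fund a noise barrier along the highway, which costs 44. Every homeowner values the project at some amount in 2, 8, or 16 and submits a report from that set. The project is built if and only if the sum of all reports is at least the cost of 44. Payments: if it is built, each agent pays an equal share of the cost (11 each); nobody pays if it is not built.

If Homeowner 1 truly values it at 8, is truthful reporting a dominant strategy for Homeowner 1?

No

Consider the case where Homeowner 2 reports 8, Homeowner 3 reports 16 and Homeowner 4 reports 16.
Truthful report 8: project built, pays 11, utility 8 - 11 = -3.
Report 2 instead: project not built, utility 0.
Since 0 > -3, reporting 2 is strictly better here, so truthful reporting is not dominant.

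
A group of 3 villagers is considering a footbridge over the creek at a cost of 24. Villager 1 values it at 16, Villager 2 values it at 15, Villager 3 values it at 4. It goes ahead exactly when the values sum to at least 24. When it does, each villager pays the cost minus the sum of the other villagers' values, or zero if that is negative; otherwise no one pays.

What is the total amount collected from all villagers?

Total value 35 ≥ cost 24, so it is built.
Villager 1: others sum to 19; max(0, 24 - 19) = 5.
Villager 2: others sum to 20; max(0, 24 - 20) = 4.
Villager 3: others sum to 31; max(0, 24 - 31) = 0.
Total collected = 5 + 4 + 0 = 9.

9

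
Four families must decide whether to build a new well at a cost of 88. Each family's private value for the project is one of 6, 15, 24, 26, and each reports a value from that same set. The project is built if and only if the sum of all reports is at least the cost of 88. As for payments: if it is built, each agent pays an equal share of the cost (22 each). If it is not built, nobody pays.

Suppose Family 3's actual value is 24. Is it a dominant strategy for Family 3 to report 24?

Consider the case where Family 1 reports 15, Family 2 reports 24 and Family 4 reports 24.
Truthful report 24: project not built, utility 0.
Report 26 instead: project built, pays 22, utility 24 - 22 = 2.
Since 2 > 0, reporting 26 is strictly better here, so truthful reporting is not dominant.

No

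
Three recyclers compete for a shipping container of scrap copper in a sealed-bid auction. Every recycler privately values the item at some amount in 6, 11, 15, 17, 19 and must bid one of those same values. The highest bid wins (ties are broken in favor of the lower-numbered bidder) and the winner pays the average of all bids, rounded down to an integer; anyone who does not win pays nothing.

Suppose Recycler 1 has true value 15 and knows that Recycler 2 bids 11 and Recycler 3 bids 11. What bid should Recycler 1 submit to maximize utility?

Bid 6: loses, pays 0, utility 0.
Bid 11: wins, pays 11, utility 15 - 11 = 4.
Bid 15: wins, pays 12, utility 15 - 12 = 3.
Bid 17: wins, pays 13, utility 15 - 13 = 2.
Bid 19: wins, pays 13, utility 15 - 13 = 2.
The best choice is 11 with utility 4.

11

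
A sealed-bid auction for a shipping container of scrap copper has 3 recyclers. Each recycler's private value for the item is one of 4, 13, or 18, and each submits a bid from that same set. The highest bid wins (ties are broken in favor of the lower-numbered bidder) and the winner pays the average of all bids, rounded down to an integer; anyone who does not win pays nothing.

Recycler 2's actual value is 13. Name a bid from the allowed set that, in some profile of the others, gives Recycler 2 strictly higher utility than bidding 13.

Suppose Recycler 1 bids 13 and Recycler 3 bids 4.
Bid 13: loses, pays 0, utility 0.
Bid 18: wins, pays 11, utility 13 - 11 = 2.
So bidding 18 beats truth here (2 > 0).

18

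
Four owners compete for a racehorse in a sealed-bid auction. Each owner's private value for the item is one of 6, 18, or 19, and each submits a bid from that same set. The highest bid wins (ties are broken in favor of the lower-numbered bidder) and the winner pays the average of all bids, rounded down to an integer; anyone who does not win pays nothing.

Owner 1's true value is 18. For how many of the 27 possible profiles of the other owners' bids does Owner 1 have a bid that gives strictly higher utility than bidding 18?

13

Others bid (6, 6, 6): truth gives 9; bid 6 gives 12 > 9. Violating.
Others bid (6, 6, 19): truth gives 0; bid 19 gives 6 > 0. Violating.
Others bid (6, 18, 19): truth gives 0; bid 19 gives 3 > 0. Violating.
Others bid (6, 19, 6): truth gives 0; bid 19 gives 6 > 0. Violating.
Others bid (6, 6, 18): truth gives 6; no alternative beats it.
Others bid (6, 18, 6): truth gives 6; no alternative beats it.
(Checking all 27 profiles: 13 have a profitable deviation, 14 do not.)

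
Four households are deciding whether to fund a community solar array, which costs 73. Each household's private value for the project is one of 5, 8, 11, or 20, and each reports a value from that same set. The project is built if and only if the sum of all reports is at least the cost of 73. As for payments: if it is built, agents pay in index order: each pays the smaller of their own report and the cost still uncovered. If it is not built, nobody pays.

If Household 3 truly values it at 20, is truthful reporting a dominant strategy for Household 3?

Yes

Check each profile of the others' reports and compare truth against every alternative report.
Others report (5, 5, 5): truth gives 0, best alternative gives 0.
Others report (5, 5, 8): truth gives 0, best alternative gives 0.
Others report (5, 5, 11): truth gives 0, best alternative gives 0.
Others report (5, 5, 20): truth gives 0, best alternative gives 0.
Others report (5, 8, 5): truth gives 0, best alternative gives 0.
Others report (5, 8, 8): truth gives 0, best alternative gives 0.
(Remaining 58 profiles checked similarly; truth is weakly best in each.)
In every case the truthful report is at least as good as any alternative, so it is a dominant strategy.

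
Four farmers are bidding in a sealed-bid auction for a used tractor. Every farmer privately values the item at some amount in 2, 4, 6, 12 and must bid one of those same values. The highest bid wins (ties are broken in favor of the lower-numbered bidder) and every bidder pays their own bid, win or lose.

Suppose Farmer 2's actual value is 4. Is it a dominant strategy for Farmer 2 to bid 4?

No

Consider the case where Farmer 1 bids 2, Farmer 3 bids 2 and Farmer 4 bids 6.
Truthful bid 4: loses but pays 4, utility -4.
Bid 2 instead: loses but pays 2, utility -2.
Since -2 > -4, bidding 2 is strictly better here, so truthful bidding is not dominant.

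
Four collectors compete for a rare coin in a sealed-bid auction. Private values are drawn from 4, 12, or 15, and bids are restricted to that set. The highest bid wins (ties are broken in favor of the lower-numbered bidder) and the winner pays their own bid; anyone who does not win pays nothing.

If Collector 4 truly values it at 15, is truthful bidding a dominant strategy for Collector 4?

No

Consider the case where Collector 1 bids 4, Collector 2 bids 4 and Collector 3 bids 4.
Truthful bid 15: wins, pays 15, utility 15 - 15 = 0.
Bid 12 instead: wins, pays 12, utility 15 - 12 = 3.
Since 3 > 0, bidding 12 is strictly better here, so truthful bidding is not dominant.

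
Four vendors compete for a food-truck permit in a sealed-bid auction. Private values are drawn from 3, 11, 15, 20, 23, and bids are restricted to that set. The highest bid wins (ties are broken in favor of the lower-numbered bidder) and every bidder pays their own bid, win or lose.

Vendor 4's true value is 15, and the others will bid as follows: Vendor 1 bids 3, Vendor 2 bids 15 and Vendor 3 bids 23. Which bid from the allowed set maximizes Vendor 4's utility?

3

Bid 3: loses but pays 3, utility -3.
Bid 11: loses but pays 11, utility -11.
Bid 15: loses but pays 15, utility -15.
Bid 20: loses but pays 20, utility -20.
Bid 23: loses but pays 23, utility -23.
The best choice is 3 with utility -3.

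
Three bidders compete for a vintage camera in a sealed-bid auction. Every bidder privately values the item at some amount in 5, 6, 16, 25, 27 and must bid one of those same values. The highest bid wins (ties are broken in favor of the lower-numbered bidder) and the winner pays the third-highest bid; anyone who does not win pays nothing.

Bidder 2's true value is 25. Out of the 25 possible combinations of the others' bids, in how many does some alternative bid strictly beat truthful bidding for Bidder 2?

6

Others bid (5, 27): truth gives 0; bid 27 gives 20 > 0. Violating.
Others bid (6, 27): truth gives 0; bid 27 gives 19 > 0. Violating.
Others bid (16, 27): truth gives 0; bid 27 gives 9 > 0. Violating.
Others bid (25, 5): truth gives 0; bid 27 gives 20 > 0. Violating.
Others bid (5, 5): truth gives 20; no alternative beats it.
Others bid (5, 6): truth gives 20; no alternative beats it.
(Checking all 25 profiles: 6 have a profitable deviation, 19 do not.)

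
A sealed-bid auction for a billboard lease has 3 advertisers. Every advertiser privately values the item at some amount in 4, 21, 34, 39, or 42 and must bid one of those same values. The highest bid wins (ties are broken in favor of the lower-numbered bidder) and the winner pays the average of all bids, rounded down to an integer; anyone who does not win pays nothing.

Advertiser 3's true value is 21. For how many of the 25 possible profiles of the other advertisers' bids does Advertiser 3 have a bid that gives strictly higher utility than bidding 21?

Others bid (4, 21): truth gives 0; bid 34 gives 2 > 0. Violating.
Others bid (21, 4): truth gives 0; bid 34 gives 2 > 0. Violating.
Others bid (4, 4): truth gives 12; no alternative beats it.
Others bid (4, 34): truth gives 0; no alternative beats it.
(Checking all 25 profiles: 2 have a profitable deviation, 23 do not.)

2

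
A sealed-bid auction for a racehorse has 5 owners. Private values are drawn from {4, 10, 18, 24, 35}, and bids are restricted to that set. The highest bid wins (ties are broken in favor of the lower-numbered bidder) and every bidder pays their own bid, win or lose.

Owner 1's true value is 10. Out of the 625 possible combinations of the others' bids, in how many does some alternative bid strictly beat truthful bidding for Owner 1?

610

Others bid (4, 4, 4, 4): truth gives 0; bid 4 gives 6 > 0. Violating.
Others bid (4, 4, 4, 18): truth gives -10; bid 4 gives -4 > -10. Violating.
Others bid (4, 4, 4, 24): truth gives -10; bid 4 gives -4 > -10. Violating.
Others bid (4, 4, 4, 35): truth gives -10; bid 4 gives -4 > -10. Violating.
Others bid (4, 4, 4, 10): truth gives 0; no alternative beats it.
Others bid (4, 4, 10, 4): truth gives 0; no alternative beats it.
(Checking all 625 profiles: 610 have a profitable deviation, 15 do not.)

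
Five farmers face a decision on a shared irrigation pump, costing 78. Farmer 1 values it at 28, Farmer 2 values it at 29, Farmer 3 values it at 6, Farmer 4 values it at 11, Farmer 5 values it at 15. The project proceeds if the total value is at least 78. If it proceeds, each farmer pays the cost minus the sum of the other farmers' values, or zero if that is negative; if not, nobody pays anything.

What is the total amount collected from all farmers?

39

Total value 89 ≥ cost 78, so it is built.
Farmer 1: others sum to 61; max(0, 78 - 61) = 17.
Farmer 2: others sum to 60; max(0, 78 - 60) = 18.
Farmer 3: others sum to 83; max(0, 78 - 83) = 0.
Farmer 4: others sum to 78; max(0, 78 - 78) = 0.
Farmer 5: others sum to 74; max(0, 78 - 74) = 4.
Total collected = 17 + 18 + 0 + 0 + 4 = 39.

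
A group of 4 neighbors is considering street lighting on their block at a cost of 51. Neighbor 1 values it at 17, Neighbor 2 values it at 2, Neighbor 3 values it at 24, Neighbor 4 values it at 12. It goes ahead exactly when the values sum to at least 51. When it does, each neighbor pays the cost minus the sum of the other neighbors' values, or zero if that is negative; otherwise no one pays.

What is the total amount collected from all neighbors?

41

Total value 55 ≥ cost 51, so it is built.
Neighbor 1: others sum to 38; max(0, 51 - 38) = 13.
Neighbor 2: others sum to 53; max(0, 51 - 53) = 0.
Neighbor 3: others sum to 31; max(0, 51 - 31) = 20.
Neighbor 4: others sum to 43; max(0, 51 - 43) = 8.
Total collected = 13 + 0 + 20 + 8 = 41.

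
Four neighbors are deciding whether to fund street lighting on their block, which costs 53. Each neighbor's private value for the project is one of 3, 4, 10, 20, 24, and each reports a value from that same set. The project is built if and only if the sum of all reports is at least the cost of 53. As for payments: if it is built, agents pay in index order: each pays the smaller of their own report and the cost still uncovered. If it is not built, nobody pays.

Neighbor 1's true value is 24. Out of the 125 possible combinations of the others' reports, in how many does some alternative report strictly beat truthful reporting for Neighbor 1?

74

Others report (3, 10, 20): truth gives 0; report 20 gives 4 > 0. Violating.
Others report (3, 10, 24): truth gives 0; report 20 gives 4 > 0. Violating.
Others report (3, 20, 10): truth gives 0; report 20 gives 4 > 0. Violating.
Others report (3, 20, 20): truth gives 0; report 10 gives 14 > 0. Violating.
Others report (3, 3, 3): truth gives 0; no alternative beats it.
Others report (3, 3, 4): truth gives 0; no alternative beats it.
(Checking all 125 profiles: 74 have a profitable deviation, 51 do not.)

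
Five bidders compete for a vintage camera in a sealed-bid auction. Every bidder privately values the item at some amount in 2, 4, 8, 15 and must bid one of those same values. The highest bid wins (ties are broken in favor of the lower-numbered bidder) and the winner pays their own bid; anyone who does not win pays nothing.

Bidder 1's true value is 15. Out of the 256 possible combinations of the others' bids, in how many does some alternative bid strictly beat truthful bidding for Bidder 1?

Others bid (2, 2, 2, 2): truth gives 0; bid 2 gives 13 > 0. Violating.
Others bid (2, 2, 2, 4): truth gives 0; bid 4 gives 11 > 0. Violating.
Others bid (2, 2, 2, 8): truth gives 0; bid 8 gives 7 > 0. Violating.
Others bid (2, 2, 4, 2): truth gives 0; bid 4 gives 11 > 0. Violating.
Others bid (2, 2, 2, 15): truth gives 0; no alternative beats it.
Others bid (2, 2, 4, 15): truth gives 0; no alternative beats it.
(Checking all 256 profiles: 81 have a profitable deviation, 175 do not.)

81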